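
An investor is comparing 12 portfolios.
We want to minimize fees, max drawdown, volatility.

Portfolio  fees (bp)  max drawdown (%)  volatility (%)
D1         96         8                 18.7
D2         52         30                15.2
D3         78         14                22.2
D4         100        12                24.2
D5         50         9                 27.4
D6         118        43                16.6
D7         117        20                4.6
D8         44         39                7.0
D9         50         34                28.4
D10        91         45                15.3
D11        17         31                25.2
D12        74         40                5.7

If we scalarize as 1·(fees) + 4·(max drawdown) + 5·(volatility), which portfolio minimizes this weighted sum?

D1: 1·96 + 4·8 + 5·18.7 = 221.5
D2: 1·52 + 4·30 + 5·15.2 = 248.0
D3: 1·78 + 4·14 + 5·22.2 = 245.0
D4: 1·100 + 4·12 + 5·24.2 = 269.0
D5: 1·50 + 4·9 + 5·27.4 = 223.0
D6: 1·118 + 4·43 + 5·16.6 = 373.0
D7: 1·117 + 4·20 + 5·4.6 = 220.0
D8: 1·44 + 4·39 + 5·7.0 = 235.0
D9: 1·50 + 4·34 + 5·28.4 = 328.0
D10: 1·91 + 4·45 + 5·15.3 = 347.5
D11: 1·17 + 4·31 + 5·25.2 = 267.0
D12: 1·74 + 4·40 + 5·5.7 = 262.5
Lowest: D7 at 220.0.

D7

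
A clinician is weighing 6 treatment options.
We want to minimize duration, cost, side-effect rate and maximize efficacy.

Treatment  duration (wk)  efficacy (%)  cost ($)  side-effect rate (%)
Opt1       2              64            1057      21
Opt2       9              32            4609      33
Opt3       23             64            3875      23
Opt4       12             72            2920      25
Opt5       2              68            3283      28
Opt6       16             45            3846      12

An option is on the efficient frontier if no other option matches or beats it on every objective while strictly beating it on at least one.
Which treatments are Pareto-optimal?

Opt1: not dominated (best cost).
Opt2: dominated by Opt1 (duration 2≤9, efficacy 64≥32, cost 1057≤4609, side-effect rate 21≤33).
Opt3: dominated by Opt1 (duration 2≤23, efficacy 64≥64, cost 1057≤3875, side-effect rate 21≤23).
Opt4: not dominated (best efficacy).
Opt5: not dominated.
Opt6: not dominated (best side-effect rate).

Opt1, Opt4, Opt5, Opt6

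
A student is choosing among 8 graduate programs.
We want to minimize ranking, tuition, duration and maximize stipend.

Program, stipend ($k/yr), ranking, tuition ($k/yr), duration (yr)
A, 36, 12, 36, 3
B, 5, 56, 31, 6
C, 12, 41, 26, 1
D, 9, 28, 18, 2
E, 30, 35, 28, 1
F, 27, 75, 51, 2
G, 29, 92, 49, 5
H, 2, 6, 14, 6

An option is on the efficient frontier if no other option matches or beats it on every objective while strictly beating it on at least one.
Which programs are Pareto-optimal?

A, C, D, E, H

A: not dominated (best stipend).
B: dominated by C (stipend 12≥5, ranking 41≤56, tuition 26≤31, duration 1≤6).
C: not dominated.
D: not dominated.
E: not dominated.
F: dominated by E (stipend 30≥27, ranking 35≤75, tuition 28≤51, duration 1≤2).
G: dominated by A (stipend 36≥29, ranking 12≤92, tuition 36≤49, duration 3≤5).
H: not dominated (best ranking).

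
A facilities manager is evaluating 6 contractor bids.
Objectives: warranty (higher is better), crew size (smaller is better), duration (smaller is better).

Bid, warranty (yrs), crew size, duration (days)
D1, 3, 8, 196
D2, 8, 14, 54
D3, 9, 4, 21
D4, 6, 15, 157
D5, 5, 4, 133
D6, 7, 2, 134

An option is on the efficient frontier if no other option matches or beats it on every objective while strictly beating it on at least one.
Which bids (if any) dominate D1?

D3: warranty 9≥3, crew size 4≤8, duration 21≤196 — dominates D1.
D5: warranty 5≥3, crew size 4≤8, duration 133≤196 — dominates D1.
D6: warranty 7≥3, crew size 2≤8, duration 134≤196 — dominates D1.
Others (D2, D4) are each worse than D1 on at least one objective.

D3, D5, D6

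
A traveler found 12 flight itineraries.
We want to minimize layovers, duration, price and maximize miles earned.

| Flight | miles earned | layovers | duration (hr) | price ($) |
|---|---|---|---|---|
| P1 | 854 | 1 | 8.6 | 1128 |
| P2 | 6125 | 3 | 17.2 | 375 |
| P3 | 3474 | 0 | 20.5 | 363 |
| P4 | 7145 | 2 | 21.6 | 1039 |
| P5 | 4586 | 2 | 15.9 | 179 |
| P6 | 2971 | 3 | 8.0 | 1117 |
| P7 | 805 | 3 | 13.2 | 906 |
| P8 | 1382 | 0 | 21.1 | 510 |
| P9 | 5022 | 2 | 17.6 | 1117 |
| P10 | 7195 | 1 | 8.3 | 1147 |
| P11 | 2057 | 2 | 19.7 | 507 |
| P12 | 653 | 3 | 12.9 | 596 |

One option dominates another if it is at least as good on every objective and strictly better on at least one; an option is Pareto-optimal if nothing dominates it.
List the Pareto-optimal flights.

P1: not dominated.
P2: not dominated.
P3: not dominated.
P4: not dominated.
P5: not dominated (best price).
P6: not dominated (best duration).
P7: not dominated.
P8: dominated by P3 (miles earned 3474≥1382, layovers 0≤0, duration 20.5≤21.1, price 363≤510).
P9: not dominated.
P10: not dominated (best miles earned).
P11: dominated by P5 (miles earned 4586≥2057, layovers 2≤2, duration 15.9≤19.7, price 179≤507).
P12: not dominated.

P1, P2, P3, P4, P5, P6, P7, P9, P10, P12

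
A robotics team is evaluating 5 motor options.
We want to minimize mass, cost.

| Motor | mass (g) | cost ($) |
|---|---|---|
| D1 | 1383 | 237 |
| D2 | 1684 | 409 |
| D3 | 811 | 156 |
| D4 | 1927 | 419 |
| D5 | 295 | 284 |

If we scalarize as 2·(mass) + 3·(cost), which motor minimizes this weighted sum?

D1: 2·1383 + 3·237 = 3477
D2: 2·1684 + 3·409 = 4595
D3: 2·811 + 3·156 = 2090
D4: 2·1927 + 3·419 = 5111
D5: 2·295 + 3·284 = 1442
Lowest: D5 at 1442.

D5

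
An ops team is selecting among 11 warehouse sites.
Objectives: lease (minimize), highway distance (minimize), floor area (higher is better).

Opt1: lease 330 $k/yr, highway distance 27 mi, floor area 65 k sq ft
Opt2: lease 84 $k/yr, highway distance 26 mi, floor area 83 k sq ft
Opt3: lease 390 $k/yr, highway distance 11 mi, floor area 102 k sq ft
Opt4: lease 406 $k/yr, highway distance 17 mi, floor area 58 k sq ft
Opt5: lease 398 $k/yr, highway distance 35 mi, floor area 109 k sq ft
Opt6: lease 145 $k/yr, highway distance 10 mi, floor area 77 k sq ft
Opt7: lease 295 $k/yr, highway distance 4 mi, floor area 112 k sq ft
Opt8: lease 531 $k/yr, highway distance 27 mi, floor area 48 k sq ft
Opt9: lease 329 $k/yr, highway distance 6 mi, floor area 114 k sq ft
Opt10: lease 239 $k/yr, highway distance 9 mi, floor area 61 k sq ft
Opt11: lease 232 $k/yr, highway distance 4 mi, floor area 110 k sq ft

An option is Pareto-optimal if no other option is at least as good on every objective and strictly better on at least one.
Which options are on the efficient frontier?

Opt1: dominated by Opt2 (lease 84≤330, highway distance 26≤27, floor area 83≥65).
Opt2: not dominated (best lease).
Opt3: dominated by Opt7 (lease 295≤390, highway distance 4≤11, floor area 112≥102).
Opt4: dominated by Opt3 (lease 390≤406, highway distance 11≤17, floor area 102≥58).
Opt5: dominated by Opt7 (lease 295≤398, highway distance 4≤35, floor area 112≥109).
Opt6: not dominated.
Opt7: not dominated.
Opt8: dominated by Opt1 (lease 330≤531, highway distance 27≤27, floor area 65≥48).
Opt9: not dominated (best floor area).
Opt10: dominated by Opt11 (lease 232≤239, highway distance 4≤9, floor area 110≥61).
Opt11: not dominated.

Opt2, Opt6, Opt7, Opt9, Opt11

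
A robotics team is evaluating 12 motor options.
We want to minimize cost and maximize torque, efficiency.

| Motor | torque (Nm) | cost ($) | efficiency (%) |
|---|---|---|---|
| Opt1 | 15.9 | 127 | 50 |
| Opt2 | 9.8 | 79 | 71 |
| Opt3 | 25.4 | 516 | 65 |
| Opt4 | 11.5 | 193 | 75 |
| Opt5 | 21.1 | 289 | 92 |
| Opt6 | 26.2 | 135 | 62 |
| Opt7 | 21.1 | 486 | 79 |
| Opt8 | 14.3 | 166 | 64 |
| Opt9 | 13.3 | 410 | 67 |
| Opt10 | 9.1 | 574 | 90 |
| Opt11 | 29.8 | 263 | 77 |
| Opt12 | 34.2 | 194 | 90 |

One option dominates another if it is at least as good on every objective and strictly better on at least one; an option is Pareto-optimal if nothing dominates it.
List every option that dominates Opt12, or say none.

Opt1: worse on torque (15.9 vs 34.2).
Opt2: worse on torque (9.8 vs 34.2).
Opt3: worse on torque (25.4 vs 34.2).
Opt4: worse on torque (11.5 vs 34.2).
Opt5: worse on torque (21.1 vs 34.2).
Opt6: worse on torque (26.2 vs 34.2).
Opt7: worse on torque (21.1 vs 34.2).
Opt8: worse on torque (14.3 vs 34.2).
Opt9: worse on torque (13.3 vs 34.2).
Opt10: worse on torque (9.1 vs 34.2).
Opt11: worse on torque (29.8 vs 34.2).
No option dominates Opt12.

none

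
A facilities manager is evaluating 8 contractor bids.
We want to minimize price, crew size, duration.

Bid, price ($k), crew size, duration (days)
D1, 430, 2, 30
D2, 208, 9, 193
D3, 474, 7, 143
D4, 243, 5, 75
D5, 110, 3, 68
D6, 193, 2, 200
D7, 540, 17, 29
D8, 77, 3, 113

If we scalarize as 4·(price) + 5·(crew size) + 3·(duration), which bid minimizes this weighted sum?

D1: 4·430 + 5·2 + 3·30 = 1820
D2: 4·208 + 5·9 + 3·193 = 1456
D3: 4·474 + 5·7 + 3·143 = 2360
D4: 4·243 + 5·5 + 3·75 = 1222
D5: 4·110 + 5·3 + 3·68 = 659
D6: 4·193 + 5·2 + 3·200 = 1382
D7: 4·540 + 5·17 + 3·29 = 2332
D8: 4·77 + 5·3 + 3·113 = 662
Lowest: D5 at 659.

D5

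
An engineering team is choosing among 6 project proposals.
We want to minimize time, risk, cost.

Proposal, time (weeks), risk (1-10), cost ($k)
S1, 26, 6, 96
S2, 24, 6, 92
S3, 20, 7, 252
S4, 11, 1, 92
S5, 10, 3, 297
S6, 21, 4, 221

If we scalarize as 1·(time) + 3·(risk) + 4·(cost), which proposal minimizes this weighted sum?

S1: 1·26 + 3·6 + 4·96 = 428
S2: 1·24 + 3·6 + 4·92 = 410
S3: 1·20 + 3·7 + 4·252 = 1049
S4: 1·11 + 3·1 + 4·92 = 382
S5: 1·10 + 3·3 + 4·297 = 1207
S6: 1·21 + 3·4 + 4·221 = 917
Lowest: S4 at 382.

S4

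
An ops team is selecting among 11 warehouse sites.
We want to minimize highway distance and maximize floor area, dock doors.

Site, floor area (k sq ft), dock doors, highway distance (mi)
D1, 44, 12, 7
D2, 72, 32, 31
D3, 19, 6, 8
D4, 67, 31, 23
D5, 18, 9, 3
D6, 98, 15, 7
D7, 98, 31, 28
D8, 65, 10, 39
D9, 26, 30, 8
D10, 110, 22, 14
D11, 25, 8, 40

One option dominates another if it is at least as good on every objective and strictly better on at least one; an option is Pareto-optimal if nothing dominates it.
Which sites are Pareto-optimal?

D2, D4, D5, D6, D7, D9, D10

D1: dominated by D6 (floor area 98≥44, dock doors 15≥12, highway distance 7≤7).
D2: not dominated (best dock doors).
D3: dominated by D1 (floor area 44≥19, dock doors 12≥6, highway distance 7≤8).
D4: not dominated.
D5: not dominated (best highway distance).
D6: not dominated.
D7: not dominated.
D8: dominated by D2 (floor area 72≥65, dock doors 32≥10, highway distance 31≤39).
D9: not dominated.
D10: not dominated (best floor area).
D11: dominated by D1 (floor area 44≥25, dock doors 12≥8, highway distance 7≤40).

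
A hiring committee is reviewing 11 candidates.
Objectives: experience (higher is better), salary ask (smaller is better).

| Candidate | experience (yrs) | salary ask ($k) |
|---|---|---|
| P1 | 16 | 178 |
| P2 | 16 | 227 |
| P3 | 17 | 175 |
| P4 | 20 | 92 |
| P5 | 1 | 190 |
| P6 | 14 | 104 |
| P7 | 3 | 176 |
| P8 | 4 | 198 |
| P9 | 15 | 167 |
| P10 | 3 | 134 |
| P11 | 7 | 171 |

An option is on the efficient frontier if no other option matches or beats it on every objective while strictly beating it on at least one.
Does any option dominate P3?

P4 vs P3: experience 20≥17, salary ask 92≤175 — P4 is at least as good on every objective and strictly better on at least one, so P4 dominates P3.

Yes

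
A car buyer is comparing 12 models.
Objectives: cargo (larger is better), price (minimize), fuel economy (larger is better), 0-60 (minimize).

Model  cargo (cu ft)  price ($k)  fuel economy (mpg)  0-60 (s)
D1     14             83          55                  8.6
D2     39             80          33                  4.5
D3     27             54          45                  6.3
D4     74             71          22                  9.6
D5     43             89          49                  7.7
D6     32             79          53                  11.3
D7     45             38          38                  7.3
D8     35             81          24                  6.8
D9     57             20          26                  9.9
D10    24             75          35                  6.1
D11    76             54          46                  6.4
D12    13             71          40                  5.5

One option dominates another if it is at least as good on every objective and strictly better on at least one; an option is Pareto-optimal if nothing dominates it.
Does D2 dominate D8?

D2 vs D8: cargo 39≥35, price 80≤81, fuel economy 33≥24, 0-60 4.5≤6.8 — D2 is at least as good on every objective with at least one strict improvement.

Yes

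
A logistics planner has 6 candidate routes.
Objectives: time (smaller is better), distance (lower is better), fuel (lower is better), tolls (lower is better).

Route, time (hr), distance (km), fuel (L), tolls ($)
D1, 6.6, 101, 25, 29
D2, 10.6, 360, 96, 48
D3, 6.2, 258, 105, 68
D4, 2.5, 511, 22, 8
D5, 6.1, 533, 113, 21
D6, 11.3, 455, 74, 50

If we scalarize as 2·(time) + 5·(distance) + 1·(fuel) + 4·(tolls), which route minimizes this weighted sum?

D1

D1: 2·6.6 + 5·101 + 1·25 + 4·29 = 659.2
D2: 2·10.6 + 5·360 + 1·96 + 4·48 = 2109.2
D3: 2·6.2 + 5·258 + 1·105 + 4·68 = 1679.4
D4: 2·2.5 + 5·511 + 1·22 + 4·8 = 2614.0
D5: 2·6.1 + 5·533 + 1·113 + 4·21 = 2874.2
D6: 2·11.3 + 5·455 + 1·74 + 4·50 = 2571.6
Lowest: D1 at 659.2.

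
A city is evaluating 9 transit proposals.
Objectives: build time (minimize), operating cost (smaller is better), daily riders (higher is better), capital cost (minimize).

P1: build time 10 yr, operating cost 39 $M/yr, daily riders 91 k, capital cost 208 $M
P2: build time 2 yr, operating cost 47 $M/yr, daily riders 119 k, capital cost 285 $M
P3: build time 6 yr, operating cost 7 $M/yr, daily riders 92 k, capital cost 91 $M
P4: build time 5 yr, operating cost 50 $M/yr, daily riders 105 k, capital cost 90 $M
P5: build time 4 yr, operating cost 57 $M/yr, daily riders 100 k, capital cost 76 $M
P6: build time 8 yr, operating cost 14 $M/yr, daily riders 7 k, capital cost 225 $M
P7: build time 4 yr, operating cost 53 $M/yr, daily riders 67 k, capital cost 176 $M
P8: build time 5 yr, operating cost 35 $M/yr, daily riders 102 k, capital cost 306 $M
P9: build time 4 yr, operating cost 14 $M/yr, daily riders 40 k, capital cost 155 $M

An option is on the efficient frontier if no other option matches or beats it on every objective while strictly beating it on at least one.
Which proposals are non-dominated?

P2, P3, P4, P5, P7, P8, P9

P1: dominated by P3 (build time 6≤10, operating cost 7≤39, daily riders 92≥91, capital cost 91≤208).
P2: not dominated (best build time).
P3: not dominated (best operating cost).
P4: not dominated.
P5: not dominated (best capital cost).
P6: dominated by P3 (build time 6≤8, operating cost 7≤14, daily riders 92≥7, capital cost 91≤225).
P7: not dominated.
P8: not dominated.
P9: not dominated.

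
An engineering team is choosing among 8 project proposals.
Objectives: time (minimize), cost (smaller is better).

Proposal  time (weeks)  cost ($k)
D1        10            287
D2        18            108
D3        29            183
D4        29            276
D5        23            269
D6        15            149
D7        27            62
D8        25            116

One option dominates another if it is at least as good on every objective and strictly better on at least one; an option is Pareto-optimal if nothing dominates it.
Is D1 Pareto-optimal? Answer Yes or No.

Yes

D2: worse on time (18 vs 10).
D3: worse on time (29 vs 10).
D4: worse on time (29 vs 10).
D5: worse on time (23 vs 10).
D6: worse on time (15 vs 10).
D7: worse on time (27 vs 10).
D8: worse on time (25 vs 10).
No option is at least as good as D1 on every objective and strictly better on one.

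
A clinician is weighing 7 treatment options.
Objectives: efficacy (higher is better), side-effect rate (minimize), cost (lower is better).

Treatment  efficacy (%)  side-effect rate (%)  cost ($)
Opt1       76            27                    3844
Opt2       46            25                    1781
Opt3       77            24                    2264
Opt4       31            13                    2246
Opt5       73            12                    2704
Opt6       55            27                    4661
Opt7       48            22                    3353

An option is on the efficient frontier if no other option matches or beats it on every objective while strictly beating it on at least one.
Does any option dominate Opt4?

No

Opt1: worse on side-effect rate (27 vs 13).
Opt2: worse on side-effect rate (25 vs 13).
Opt3: worse on side-effect rate (24 vs 13).
Opt5: worse on cost (2704 vs 2246).
Opt6: worse on side-effect rate (27 vs 13).
Opt7: worse on side-effect rate (22 vs 13).
No option is at least as good as Opt4 on every objective and strictly better on one.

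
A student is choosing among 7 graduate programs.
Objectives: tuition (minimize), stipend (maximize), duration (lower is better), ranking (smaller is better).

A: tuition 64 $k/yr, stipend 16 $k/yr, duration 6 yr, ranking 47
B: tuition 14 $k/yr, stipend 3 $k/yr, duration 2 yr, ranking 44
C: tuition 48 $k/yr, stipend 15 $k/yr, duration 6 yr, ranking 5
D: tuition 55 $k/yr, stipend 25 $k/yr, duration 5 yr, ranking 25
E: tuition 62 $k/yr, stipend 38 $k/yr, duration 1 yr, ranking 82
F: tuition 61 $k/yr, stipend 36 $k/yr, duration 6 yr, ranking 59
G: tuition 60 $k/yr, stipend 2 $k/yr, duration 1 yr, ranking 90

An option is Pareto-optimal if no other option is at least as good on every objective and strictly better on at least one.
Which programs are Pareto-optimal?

B, C, D, E, F, G

A: dominated by D (tuition 55≤64, stipend 25≥16, duration 5≤6, ranking 25≤47).
B: not dominated (best tuition).
C: not dominated (best ranking).
D: not dominated.
E: not dominated (best stipend).
F: not dominated.
G: not dominated.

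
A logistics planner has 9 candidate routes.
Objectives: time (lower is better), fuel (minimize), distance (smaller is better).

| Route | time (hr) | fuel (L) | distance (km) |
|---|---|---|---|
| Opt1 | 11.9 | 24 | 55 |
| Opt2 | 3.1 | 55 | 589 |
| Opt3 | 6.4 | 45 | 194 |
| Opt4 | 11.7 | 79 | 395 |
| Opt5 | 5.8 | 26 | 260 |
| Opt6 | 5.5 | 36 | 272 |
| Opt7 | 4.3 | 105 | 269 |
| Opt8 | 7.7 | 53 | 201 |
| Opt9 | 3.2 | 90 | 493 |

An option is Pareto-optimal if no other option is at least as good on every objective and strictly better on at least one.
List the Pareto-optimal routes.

Opt1: not dominated (best fuel).
Opt2: not dominated (best time).
Opt3: not dominated.
Opt4: dominated by Opt3 (time 6.4≤11.7, fuel 45≤79, distance 194≤395).
Opt5: not dominated.
Opt6: not dominated.
Opt7: not dominated.
Opt8: dominated by Opt3 (time 6.4≤7.7, fuel 45≤53, distance 194≤201).
Opt9: not dominated.

Opt1, Opt2, Opt3, Opt5, Opt6, Opt7, Opt9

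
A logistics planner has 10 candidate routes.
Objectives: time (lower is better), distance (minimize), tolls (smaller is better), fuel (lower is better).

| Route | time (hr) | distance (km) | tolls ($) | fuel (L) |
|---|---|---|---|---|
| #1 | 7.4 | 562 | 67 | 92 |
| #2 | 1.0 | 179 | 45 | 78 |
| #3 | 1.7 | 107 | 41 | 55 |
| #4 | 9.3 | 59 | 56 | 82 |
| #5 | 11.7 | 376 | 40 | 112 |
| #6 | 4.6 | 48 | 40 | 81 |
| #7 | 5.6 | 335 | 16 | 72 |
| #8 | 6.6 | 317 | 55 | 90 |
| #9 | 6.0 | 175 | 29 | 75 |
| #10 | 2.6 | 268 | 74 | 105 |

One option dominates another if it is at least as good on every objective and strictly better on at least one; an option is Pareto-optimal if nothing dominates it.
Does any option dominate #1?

#2 vs #1: time 1.0≤7.4, distance 179≤562, tolls 45≤67, fuel 78≤92 — #2 is at least as good on every objective and strictly better on at least one, so #2 dominates #1.

Yes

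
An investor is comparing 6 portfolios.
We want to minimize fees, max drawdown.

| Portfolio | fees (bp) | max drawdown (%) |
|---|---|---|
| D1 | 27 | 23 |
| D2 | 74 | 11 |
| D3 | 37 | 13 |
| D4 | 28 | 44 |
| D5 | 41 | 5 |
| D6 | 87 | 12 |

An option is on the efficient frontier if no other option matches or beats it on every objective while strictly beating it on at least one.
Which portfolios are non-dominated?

D1: not dominated (best fees).
D2: dominated by D5 (fees 41≤74, max drawdown 5≤11).
D3: not dominated.
D4: dominated by D1 (fees 27≤28, max drawdown 23≤44).
D5: not dominated (best max drawdown).
D6: dominated by D2 (fees 74≤87, max drawdown 11≤12).

D1, D3, D5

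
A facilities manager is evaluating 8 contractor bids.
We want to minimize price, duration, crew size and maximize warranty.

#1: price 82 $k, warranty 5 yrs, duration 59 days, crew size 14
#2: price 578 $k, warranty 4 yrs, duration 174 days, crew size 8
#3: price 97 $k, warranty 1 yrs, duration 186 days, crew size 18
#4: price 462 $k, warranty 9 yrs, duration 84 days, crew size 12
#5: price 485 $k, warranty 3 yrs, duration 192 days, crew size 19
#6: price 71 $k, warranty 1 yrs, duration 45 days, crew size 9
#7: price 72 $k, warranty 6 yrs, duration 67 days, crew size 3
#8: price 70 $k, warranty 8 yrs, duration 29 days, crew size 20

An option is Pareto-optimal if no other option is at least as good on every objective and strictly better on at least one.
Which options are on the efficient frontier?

#1, #4, #6, #7, #8

#1: not dominated.
#2: dominated by #7 (price 72≤578, warranty 6≥4, duration 67≤174, crew size 3≤8).
#3: dominated by #1 (price 82≤97, warranty 5≥1, duration 59≤186, crew size 14≤18).
#4: not dominated (best warranty).
#5: dominated by #1 (price 82≤485, warranty 5≥3, duration 59≤192, crew size 14≤19).
#6: not dominated.
#7: not dominated (best crew size).
#8: not dominated (best price).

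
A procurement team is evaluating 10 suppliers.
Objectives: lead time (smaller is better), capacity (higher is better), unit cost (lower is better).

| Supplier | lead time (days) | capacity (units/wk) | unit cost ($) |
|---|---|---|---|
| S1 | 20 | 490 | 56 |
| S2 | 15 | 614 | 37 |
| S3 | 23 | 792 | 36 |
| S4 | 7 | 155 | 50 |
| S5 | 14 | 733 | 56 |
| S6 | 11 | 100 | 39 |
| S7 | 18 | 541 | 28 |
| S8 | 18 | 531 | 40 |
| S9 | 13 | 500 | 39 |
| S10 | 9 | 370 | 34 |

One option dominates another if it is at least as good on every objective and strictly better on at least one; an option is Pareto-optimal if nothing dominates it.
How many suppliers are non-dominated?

S1: dominated by S2 (lead time 15≤20, capacity 614≥490, unit cost 37≤56).
S2: not dominated.
S3: not dominated (best capacity).
S4: not dominated (best lead time).
S5: not dominated.
S6: dominated by S10 (lead time 9≤11, capacity 370≥100, unit cost 34≤39).
S7: not dominated (best unit cost).
S8: dominated by S2 (lead time 15≤18, capacity 614≥531, unit cost 37≤40).
S9: not dominated.
S10: not dominated.
Pareto-optimal: S2, S3, S4, S5, S7, S9, S10 → 7.

7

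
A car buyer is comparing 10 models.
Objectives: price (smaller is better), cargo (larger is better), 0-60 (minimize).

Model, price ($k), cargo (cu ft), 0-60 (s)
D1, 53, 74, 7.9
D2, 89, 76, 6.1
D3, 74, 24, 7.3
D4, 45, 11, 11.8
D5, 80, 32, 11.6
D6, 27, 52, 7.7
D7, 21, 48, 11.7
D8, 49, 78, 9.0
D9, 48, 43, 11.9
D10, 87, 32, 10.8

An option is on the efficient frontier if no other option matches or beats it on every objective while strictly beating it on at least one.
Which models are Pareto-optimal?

D1, D2, D3, D6, D7, D8

D1: not dominated.
D2: not dominated (best 0-60).
D3: not dominated.
D4: dominated by D6 (price 27≤45, cargo 52≥11, 0-60 7.7≤11.8).
D5: dominated by D1 (price 53≤80, cargo 74≥32, 0-60 7.9≤11.6).
D6: not dominated.
D7: not dominated (best price).
D8: not dominated (best cargo).
D9: dominated by D6 (price 27≤48, cargo 52≥43, 0-60 7.7≤11.9).
D10: dominated by D1 (price 53≤87, cargo 74≥32, 0-60 7.9≤10.8).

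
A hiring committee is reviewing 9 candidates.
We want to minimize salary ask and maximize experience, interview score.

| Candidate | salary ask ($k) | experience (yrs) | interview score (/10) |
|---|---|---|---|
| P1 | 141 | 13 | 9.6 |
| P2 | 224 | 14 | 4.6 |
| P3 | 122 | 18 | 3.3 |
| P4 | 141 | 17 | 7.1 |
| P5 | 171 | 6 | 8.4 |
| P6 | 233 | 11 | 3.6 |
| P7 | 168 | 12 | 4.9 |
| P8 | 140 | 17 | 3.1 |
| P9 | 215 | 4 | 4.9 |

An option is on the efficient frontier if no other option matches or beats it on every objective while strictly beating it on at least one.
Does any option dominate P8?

Yes

P3 vs P8: salary ask 122≤140, experience 18≥17, interview score 3.3≥3.1 — P3 is at least as good on every objective and strictly better on at least one, so P3 dominates P8.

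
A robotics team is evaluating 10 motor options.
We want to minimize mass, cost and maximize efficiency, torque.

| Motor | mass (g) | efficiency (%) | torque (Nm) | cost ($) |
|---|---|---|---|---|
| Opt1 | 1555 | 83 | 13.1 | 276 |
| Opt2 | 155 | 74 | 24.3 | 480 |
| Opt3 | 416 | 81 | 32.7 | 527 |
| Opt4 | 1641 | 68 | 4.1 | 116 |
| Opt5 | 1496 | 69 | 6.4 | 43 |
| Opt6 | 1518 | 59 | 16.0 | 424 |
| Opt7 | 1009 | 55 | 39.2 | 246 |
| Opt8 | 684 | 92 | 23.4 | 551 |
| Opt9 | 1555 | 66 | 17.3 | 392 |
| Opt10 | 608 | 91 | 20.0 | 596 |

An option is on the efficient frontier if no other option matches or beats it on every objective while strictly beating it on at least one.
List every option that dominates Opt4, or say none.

Opt5: mass 1496≤1641, efficiency 69≥68, torque 6.4≥4.1, cost 43≤116 — dominates Opt4.
Others (Opt1, Opt2, Opt3, Opt6, Opt7, Opt8, Opt9, Opt10) are each worse than Opt4 on at least one objective.

Opt5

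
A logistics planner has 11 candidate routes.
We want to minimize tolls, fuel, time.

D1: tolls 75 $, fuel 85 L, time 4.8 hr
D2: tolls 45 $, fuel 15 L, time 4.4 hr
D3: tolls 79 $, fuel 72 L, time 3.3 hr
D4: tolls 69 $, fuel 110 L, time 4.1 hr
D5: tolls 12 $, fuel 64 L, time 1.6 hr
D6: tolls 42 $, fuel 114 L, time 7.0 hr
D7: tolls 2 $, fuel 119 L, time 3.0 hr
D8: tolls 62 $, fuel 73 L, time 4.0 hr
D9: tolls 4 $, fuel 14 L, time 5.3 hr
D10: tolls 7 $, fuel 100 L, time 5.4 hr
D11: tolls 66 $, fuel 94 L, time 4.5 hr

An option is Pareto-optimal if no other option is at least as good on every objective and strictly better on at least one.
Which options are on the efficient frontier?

D1: dominated by D2 (tolls 45≤75, fuel 15≤85, time 4.4≤4.8).
D2: not dominated.
D3: dominated by D5 (tolls 12≤79, fuel 64≤72, time 1.6≤3.3).
D4: dominated by D5 (tolls 12≤69, fuel 64≤110, time 1.6≤4.1).
D5: not dominated (best time).
D6: dominated by D5 (tolls 12≤42, fuel 64≤114, time 1.6≤7.0).
D7: not dominated (best tolls).
D8: dominated by D5 (tolls 12≤62, fuel 64≤73, time 1.6≤4.0).
D9: not dominated (best fuel).
D10: dominated by D9 (tolls 4≤7, fuel 14≤100, time 5.3≤5.4).
D11: dominated by D2 (tolls 45≤66, fuel 15≤94, time 4.4≤4.5).

D2, D5, D7, D9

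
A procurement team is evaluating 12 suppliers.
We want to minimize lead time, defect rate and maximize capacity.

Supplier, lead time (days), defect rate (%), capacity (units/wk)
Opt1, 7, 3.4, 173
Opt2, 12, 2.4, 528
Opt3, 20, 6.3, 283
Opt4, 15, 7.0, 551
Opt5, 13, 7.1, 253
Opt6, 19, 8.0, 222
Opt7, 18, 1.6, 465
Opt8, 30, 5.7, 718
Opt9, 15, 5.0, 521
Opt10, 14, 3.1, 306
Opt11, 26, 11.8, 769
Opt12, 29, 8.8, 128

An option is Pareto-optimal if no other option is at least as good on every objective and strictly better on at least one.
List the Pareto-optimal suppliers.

Opt1: not dominated (best lead time).
Opt2: not dominated.
Opt3: dominated by Opt2 (lead time 12≤20, defect rate 2.4≤6.3, capacity 528≥283).
Opt4: not dominated.
Opt5: dominated by Opt2 (lead time 12≤13, defect rate 2.4≤7.1, capacity 528≥253).
Opt6: dominated by Opt2 (lead time 12≤19, defect rate 2.4≤8.0, capacity 528≥222).
Opt7: not dominated (best defect rate).
Opt8: not dominated.
Opt9: dominated by Opt2 (lead time 12≤15, defect rate 2.4≤5.0, capacity 528≥521).
Opt10: dominated by Opt2 (lead time 12≤14, defect rate 2.4≤3.1, capacity 528≥306).
Opt11: not dominated (best capacity).
Opt12: dominated by Opt1 (lead time 7≤29, defect rate 3.4≤8.8, capacity 173≥128).

Opt1, Opt2, Opt4, Opt7, Opt8, Opt11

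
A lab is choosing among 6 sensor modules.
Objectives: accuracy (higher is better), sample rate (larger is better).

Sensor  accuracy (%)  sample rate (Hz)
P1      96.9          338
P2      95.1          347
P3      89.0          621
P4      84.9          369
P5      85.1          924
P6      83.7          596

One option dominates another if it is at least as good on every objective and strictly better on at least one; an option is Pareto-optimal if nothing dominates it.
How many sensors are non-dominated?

P1: not dominated (best accuracy).
P2: not dominated.
P3: not dominated.
P4: dominated by P3 (accuracy 89.0≥84.9, sample rate 621≥369).
P5: not dominated (best sample rate).
P6: dominated by P3 (accuracy 89.0≥83.7, sample rate 621≥596).
Pareto-optimal: P1, P2, P3, P5 → 4.

4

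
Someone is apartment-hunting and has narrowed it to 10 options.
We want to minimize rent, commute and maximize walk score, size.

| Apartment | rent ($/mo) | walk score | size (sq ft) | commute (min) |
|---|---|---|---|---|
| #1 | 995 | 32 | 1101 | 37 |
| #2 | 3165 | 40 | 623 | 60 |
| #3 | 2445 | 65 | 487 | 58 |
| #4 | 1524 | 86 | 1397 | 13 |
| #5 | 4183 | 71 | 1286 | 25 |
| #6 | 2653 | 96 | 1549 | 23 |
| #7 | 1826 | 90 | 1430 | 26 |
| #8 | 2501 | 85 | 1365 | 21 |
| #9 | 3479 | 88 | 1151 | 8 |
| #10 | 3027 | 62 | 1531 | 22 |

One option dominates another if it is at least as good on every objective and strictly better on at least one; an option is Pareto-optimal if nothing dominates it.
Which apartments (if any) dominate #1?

none

#2: worse on rent (3165 vs 995).
#3: worse on rent (2445 vs 995).
#4: worse on rent (1524 vs 995).
#5: worse on rent (4183 vs 995).
#6: worse on rent (2653 vs 995).
#7: worse on rent (1826 vs 995).
#8: worse on rent (2501 vs 995).
#9: worse on rent (3479 vs 995).
#10: worse on rent (3027 vs 995).
No option dominates #1.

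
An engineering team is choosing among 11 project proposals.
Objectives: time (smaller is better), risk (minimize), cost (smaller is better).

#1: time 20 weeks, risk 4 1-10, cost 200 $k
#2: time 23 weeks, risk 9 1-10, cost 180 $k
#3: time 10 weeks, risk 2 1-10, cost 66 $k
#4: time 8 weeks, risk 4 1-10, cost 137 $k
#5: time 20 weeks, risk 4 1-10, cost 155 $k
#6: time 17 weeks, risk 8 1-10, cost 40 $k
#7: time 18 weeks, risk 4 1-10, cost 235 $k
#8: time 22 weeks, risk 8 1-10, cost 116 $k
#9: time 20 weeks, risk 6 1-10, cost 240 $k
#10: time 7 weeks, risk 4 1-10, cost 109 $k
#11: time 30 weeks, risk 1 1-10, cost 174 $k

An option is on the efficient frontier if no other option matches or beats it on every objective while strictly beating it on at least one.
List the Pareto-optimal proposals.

#1: dominated by #3 (time 10≤20, risk 2≤4, cost 66≤200).
#2: dominated by #3 (time 10≤23, risk 2≤9, cost 66≤180).
#3: not dominated.
#4: dominated by #10 (time 7≤8, risk 4≤4, cost 109≤137).
#5: dominated by #3 (time 10≤20, risk 2≤4, cost 66≤155).
#6: not dominated (best cost).
#7: dominated by #3 (time 10≤18, risk 2≤4, cost 66≤235).
#8: dominated by #3 (time 10≤22, risk 2≤8, cost 66≤116).
#9: dominated by #1 (time 20≤20, risk 4≤6, cost 200≤240).
#10: not dominated (best time).
#11: not dominated (best risk).

#3, #6, #10, #11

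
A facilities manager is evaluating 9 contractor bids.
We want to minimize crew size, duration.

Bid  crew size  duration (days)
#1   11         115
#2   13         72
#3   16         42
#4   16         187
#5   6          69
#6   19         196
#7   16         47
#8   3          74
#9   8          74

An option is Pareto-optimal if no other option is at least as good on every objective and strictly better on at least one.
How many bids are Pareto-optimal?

3

#1: dominated by #5 (crew size 6≤11, duration 69≤115).
#2: dominated by #5 (crew size 6≤13, duration 69≤72).
#3: not dominated (best duration).
#4: dominated by #1 (crew size 11≤16, duration 115≤187).
#5: not dominated.
#6: dominated by #1 (crew size 11≤19, duration 115≤196).
#7: dominated by #3 (crew size 16≤16, duration 42≤47).
#8: not dominated (best crew size).
#9: dominated by #5 (crew size 6≤8, duration 69≤74).
Pareto-optimal: #3, #5, #8 → 3.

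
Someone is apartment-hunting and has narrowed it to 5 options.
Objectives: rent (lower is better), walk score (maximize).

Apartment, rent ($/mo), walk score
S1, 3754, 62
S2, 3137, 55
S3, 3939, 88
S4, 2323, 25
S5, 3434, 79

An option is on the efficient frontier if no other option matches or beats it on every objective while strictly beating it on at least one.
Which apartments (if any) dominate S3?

none

S1: worse on walk score (62 vs 88).
S2: worse on walk score (55 vs 88).
S4: worse on walk score (25 vs 88).
S5: worse on walk score (79 vs 88).
No option dominates S3.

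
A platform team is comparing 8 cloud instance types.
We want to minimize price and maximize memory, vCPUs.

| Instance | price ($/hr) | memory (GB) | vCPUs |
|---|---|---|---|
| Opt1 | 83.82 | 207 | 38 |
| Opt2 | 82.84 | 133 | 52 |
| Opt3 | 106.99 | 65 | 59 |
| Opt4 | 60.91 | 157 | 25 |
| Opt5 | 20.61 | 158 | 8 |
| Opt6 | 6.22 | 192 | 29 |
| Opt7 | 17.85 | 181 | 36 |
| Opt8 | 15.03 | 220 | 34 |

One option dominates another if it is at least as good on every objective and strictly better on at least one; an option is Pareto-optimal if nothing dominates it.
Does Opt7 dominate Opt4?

Opt7 vs Opt4: price 17.85≤60.91, memory 181≥157, vCPUs 36≥25 — Opt7 is at least as good on every objective with at least one strict improvement.

Yes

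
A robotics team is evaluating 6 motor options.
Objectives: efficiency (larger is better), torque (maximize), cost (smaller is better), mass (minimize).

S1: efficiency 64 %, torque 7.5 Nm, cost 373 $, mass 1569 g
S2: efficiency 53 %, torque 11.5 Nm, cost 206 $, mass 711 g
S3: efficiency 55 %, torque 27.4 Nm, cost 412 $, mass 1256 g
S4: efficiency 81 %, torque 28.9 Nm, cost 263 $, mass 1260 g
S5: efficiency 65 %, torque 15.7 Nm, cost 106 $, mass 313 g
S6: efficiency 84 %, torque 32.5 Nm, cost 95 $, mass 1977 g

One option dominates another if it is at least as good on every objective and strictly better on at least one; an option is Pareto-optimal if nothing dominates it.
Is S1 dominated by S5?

Yes

S5 vs S1: efficiency 65≥64, torque 15.7≥7.5, cost 106≤373, mass 313≤1569 — S5 is at least as good on every objective with at least one strict improvement.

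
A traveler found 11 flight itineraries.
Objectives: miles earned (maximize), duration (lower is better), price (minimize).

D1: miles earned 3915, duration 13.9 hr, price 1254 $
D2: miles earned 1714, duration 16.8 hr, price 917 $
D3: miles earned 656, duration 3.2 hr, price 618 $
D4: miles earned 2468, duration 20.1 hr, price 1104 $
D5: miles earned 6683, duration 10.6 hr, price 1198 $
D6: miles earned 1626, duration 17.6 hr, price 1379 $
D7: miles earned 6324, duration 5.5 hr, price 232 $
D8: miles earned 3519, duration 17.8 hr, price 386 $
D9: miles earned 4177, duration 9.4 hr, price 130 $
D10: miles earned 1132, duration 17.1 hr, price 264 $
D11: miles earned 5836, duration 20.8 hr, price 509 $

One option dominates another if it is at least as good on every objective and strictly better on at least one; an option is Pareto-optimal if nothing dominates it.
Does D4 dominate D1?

No

D4 vs D1: D4 is worse on miles earned (2468 vs 3915), so it does not dominate D1.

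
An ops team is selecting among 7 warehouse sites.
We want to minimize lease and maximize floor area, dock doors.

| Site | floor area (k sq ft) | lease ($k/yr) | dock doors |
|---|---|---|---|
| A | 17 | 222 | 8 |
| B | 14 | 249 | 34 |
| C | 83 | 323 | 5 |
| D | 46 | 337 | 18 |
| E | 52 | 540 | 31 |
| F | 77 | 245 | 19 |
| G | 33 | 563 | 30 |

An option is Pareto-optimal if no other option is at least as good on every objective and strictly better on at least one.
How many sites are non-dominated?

5

A: not dominated (best lease).
B: not dominated (best dock doors).
C: not dominated (best floor area).
D: dominated by F (floor area 77≥46, lease 245≤337, dock doors 19≥18).
E: not dominated.
F: not dominated.
G: dominated by E (floor area 52≥33, lease 540≤563, dock doors 31≥30).
Pareto-optimal: A, B, C, E, F → 5.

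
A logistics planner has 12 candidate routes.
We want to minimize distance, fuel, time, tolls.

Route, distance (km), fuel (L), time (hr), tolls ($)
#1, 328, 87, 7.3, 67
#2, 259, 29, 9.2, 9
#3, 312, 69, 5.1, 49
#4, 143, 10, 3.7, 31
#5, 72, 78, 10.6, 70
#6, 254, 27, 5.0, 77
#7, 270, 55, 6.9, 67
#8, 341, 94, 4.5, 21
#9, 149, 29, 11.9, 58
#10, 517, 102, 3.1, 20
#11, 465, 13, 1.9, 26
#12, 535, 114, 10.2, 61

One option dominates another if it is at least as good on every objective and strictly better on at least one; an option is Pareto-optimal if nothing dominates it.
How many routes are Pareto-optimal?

#1: dominated by #3 (distance 312≤328, fuel 69≤87, time 5.1≤7.3, tolls 49≤67).
#2: not dominated (best tolls).
#3: dominated by #4 (distance 143≤312, fuel 10≤69, time 3.7≤5.1, tolls 31≤49).
#4: not dominated (best fuel).
#5: not dominated (best distance).
#6: dominated by #4 (distance 143≤254, fuel 10≤27, time 3.7≤5.0, tolls 31≤77).
#7: dominated by #4 (distance 143≤270, fuel 10≤55, time 3.7≤6.9, tolls 31≤67).
#8: not dominated.
#9: dominated by #4 (distance 143≤149, fuel 10≤29, time 3.7≤11.9, tolls 31≤58).
#10: not dominated.
#11: not dominated (best time).
#12: dominated by #2 (distance 259≤535, fuel 29≤114, time 9.2≤10.2, tolls 9≤61).
Pareto-optimal: #2, #4, #5, #8, #10, #11 → 6.

6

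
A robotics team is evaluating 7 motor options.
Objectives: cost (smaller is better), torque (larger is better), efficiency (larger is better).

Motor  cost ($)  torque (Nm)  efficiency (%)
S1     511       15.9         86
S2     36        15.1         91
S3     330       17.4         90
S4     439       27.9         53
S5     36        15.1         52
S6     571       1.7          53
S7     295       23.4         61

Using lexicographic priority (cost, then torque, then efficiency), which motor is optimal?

S2

First minimize cost: best is 36, kept {S2, S5}.
Then maximize torque: best is 15.1, kept {S2, S5}.
Then maximize efficiency: best is 91, kept {S2}.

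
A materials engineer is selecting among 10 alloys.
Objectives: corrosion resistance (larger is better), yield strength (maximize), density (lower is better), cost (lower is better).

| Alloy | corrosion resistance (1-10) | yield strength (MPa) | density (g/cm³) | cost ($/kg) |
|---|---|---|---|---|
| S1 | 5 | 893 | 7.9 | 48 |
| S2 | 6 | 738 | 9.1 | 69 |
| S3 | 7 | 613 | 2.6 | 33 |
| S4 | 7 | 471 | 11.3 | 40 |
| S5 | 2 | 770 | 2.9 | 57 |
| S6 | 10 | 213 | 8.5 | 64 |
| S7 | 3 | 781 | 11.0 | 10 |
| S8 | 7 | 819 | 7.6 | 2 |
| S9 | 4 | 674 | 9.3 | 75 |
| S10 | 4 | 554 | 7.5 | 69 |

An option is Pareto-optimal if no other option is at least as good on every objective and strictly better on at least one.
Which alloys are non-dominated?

S1, S3, S5, S6, S8

S1: not dominated (best yield strength).
S2: dominated by S8 (corrosion resistance 7≥6, yield strength 819≥738, density 7.6≤9.1, cost 2≤69).
S3: not dominated (best density).
S4: dominated by S3 (corrosion resistance 7≥7, yield strength 613≥471, density 2.6≤11.3, cost 33≤40).
S5: not dominated.
S6: not dominated (best corrosion resistance).
S7: dominated by S8 (corrosion resistance 7≥3, yield strength 819≥781, density 7.6≤11.0, cost 2≤10).
S8: not dominated (best cost).
S9: dominated by S1 (corrosion resistance 5≥4, yield strength 893≥674, density 7.9≤9.3, cost 48≤75).
S10: dominated by S3 (corrosion resistance 7≥4, yield strength 613≥554, density 2.6≤7.5, cost 33≤69).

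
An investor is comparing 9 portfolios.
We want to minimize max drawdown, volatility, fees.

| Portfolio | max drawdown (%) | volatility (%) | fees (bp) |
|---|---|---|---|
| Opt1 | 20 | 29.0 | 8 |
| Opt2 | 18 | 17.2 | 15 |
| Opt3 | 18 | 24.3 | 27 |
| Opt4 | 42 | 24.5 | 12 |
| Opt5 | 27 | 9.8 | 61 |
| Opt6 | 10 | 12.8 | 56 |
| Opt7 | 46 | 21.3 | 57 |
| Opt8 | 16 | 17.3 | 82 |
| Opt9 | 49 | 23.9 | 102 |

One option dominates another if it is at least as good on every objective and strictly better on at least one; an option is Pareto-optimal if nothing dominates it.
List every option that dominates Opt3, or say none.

Opt2: max drawdown 18≤18, volatility 17.2≤24.3, fees 15≤27 — dominates Opt3.
Others (Opt1, Opt4, Opt5, Opt6, Opt7, Opt8, Opt9) are each worse than Opt3 on at least one objective.

Opt2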